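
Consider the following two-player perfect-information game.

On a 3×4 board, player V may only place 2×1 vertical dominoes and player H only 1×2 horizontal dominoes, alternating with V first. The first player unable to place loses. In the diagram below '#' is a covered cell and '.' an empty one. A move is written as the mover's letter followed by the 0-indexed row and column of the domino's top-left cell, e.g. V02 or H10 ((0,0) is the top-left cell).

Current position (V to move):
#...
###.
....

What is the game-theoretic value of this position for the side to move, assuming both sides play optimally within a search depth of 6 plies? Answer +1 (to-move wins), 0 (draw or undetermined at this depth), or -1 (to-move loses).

value(#.../###./...., V) = -1

p1 V@[#.../###./....]: V03[#..#/####/....]-1* V13[#.../####/...#]-1
p2 H@[#..#/####/....]: H01[####/####/....]+1* H20[#..#/####/##..]+1 H21[#..#/####/.##.]+1 H22[#..#/####/..##]+1
p3 V@[####/####/....] terminal -1; root [#.../###./....] d6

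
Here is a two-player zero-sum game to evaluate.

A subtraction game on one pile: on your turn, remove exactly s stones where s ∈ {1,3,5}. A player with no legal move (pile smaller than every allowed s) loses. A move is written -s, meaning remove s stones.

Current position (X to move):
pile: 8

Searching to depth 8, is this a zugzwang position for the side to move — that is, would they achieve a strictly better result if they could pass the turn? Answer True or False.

zugzwang(8, X) = True

ply 1, X at 8 | -1=-1→7*; -3=-1→5; -5=-1→3
ply 2, O at 7 | -1=+1→6*; -3=+1→4; -5=+1→2
ply 3, X at 6 | -1=-1→5*; -3=-1→3; -5=-1→1
ply 4, O at 5 | -1=+1→4*; -3=+1→2; -5=+1→0
ply 5, X at 4 | -1=-1→3*; -3=-1→1
ply 6, O at 3 | -1=+1→2*; -3=+1→0
ply 7, X at 2 | -1=-1→1*
ply 8, O at 1 | -1=+1→0*
ply 9: 0 is terminal -1 (X); from 8 depth 8
if X skipped the turn, O would face:
~ ply 1, O at 8 | -1=-1→7*; -3=-1→5; -5=-1→3
~ ply 2, X at 7 | -1=+1→6*; -3=+1→4; -5=+1→2
~ ply 3, O at 6 | -1=-1→5*; -3=-1→3; -5=-1→1
~ ply 4, X at 5 | -1=+1→4*; -3=+1→2; -5=+1→0
~ ply 5, O at 4 | -1=-1→3*; -3=-1→1
~ ply 6, X at 3 | -1=+1→2*; -3=+1→0
~ ply 7, O at 2 | -1=-1→1*
~ ply 8, X at 1 | -1=+1→0*
~ ply 9: 0 is terminal -1 (O); from 8 depth 8
compare (X): move=-1 vs pass=+1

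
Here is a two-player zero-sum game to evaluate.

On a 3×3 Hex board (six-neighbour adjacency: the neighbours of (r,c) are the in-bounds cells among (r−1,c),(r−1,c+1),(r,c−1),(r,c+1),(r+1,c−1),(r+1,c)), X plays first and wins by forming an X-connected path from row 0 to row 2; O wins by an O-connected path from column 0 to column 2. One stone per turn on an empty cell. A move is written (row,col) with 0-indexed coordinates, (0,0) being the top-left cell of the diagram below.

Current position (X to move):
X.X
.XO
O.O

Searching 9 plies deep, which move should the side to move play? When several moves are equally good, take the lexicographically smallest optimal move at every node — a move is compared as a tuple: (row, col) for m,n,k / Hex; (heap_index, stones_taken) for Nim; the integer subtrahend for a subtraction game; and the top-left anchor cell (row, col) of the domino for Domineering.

p1 X@[X.X/.XO/O.O]: (0,1)[XXX/.XO/O.O]-1 (1,0)[X.X/XXO/O.O]-1 (2,1)[X.X/.XO/OXO]+1*
p2 O@[X.X/.XO/OXO] terminal -1; root [X.X/.XO/O.O] d9

X's best at [X.X/.XO/O.O]: (2,1)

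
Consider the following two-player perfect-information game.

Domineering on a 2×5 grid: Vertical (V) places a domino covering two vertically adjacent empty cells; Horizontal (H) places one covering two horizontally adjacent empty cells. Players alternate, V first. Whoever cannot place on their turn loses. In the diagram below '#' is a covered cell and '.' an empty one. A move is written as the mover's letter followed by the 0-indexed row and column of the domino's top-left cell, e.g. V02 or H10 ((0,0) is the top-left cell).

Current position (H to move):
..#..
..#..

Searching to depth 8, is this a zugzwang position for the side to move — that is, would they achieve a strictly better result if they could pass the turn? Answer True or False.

zugzwang(..#../..#.., H) = True

p1 H@[..#../..#..]: H00[###../..#..]-1* H03[..###/..#..]-1 H10[..#../###..]-1 H13[..#../..###]-1
p2 V@[###../..#..]: V03[####./..##.]+1* V04[###.#/..#.#]+1
p3 H@[####./..##.]: H10[####./####.]-1*
p4 V@[####./####.]: V04[#####/#####]+1*
p5 H@[#####/#####] terminal -1; root [..#../..#..] d8
if H skipped the turn, V would face:
~ p1 V@[..#../..#..]: V00[#.#../#.#..]-1* V01[.##../.##..]-1 V03[..##./..##.]-1 V04[..#.#/..#.#]-1
~ p2 H@[#.#../#.#..]: H03[#.###/#.#..]+1* H13[#.#../#.###]+1
~ p3 V@[#.###/#.#..]: V01[#####/###..]-1*
~ p4 H@[#####/###..]: H13[#####/#####]+1*
~ p5 V@[#####/#####] terminal -1; root [..#../..#..] d8
compare (H): move=-1 vs pass=+1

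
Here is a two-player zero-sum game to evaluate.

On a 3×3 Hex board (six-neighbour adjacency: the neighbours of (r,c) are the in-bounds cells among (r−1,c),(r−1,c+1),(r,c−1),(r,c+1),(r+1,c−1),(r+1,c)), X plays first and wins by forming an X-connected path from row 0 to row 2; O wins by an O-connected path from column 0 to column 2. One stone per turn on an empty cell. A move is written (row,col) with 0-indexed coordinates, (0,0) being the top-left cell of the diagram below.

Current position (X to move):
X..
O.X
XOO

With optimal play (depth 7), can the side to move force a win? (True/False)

X winning at [X../O.X/XOO]: True

[X../O.X/XOO] X move#1: (0,1):-1/XX./O.X/XOO, (0,2):-1/X.X/O.X/XOO, (1,1):+1/X../OXX/XOO*
[X../OXX/XOO] O move#2: (0,1):-1/XO./OXX/XOO*, (0,2):-1/X.O/OXX/XOO
[XO./OXX/XOO] X move#3: (0,2):+1/XOX/OXX/XOO*
[XOX/OXX/XOO] end (terminal -1, O#4); searched X../O.X/XOO to 7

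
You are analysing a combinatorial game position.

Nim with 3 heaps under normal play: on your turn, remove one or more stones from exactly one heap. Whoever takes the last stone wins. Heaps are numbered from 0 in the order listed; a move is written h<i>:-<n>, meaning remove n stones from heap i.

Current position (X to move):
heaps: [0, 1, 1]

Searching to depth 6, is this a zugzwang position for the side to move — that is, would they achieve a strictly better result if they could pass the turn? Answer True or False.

[(0,1,1)] X move#1: h1:-1:-1/(0,0,1)*, h2:-1:-1/(0,1,0)
[(0,0,1)] O move#2: h2:-1:+1/(0,0,0)*
[(0,0,0)] end (terminal -1, X#3); searched (0,1,1) to 6
suppose X passes — search the same position with O to move:
pass> [(0,1,1)] O move#1: h1:-1:-1/(0,0,1)*, h2:-1:-1/(0,1,0)
pass> [(0,0,1)] X move#2: h2:-1:+1/(0,0,0)*
pass> [(0,0,0)] end (terminal -1, O#3); searched (0,1,1) to 6
for X: play -1, pass +1

zugzwang((0,1,1), X) = True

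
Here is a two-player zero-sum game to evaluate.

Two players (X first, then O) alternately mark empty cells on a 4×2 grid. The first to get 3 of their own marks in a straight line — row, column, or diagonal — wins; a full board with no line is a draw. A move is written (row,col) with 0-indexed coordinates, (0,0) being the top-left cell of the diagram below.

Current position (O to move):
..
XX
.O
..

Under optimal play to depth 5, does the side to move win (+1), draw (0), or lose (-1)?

ply 1, O at ../XX/.O/.. | (0,0)=+0→O./XX/.O/..*; (0,1)=-1→.O/XX/.O/..; (2,0)=+0→../XX/OO/..; (3,0)=+0→../XX/.O/O.; (3,1)=-1→../XX/.O/.O
ply 2, X at O./XX/.O/.. | (0,1)=+0→OX/XX/.O/..*; (2,0)=+0→O./XX/XO/..; (3,0)=+0→O./XX/.O/X.; (3,1)=+0→O./XX/.O/.X
ply 3, O at OX/XX/.O/.. | (2,0)=+0→OX/XX/OO/..*; (3,0)=+0→OX/XX/.O/O.; (3,1)=+0→OX/XX/.O/.O
ply 4, X at OX/XX/OO/.. | (3,0)=+0→OX/XX/OO/X.*; (3,1)=+0→OX/XX/OO/.X
ply 5, O at OX/XX/OO/X. | (3,1)=+0→OX/XX/OO/XO*
ply 6: OX/XX/OO/XO is terminal +0 (X); from ../XX/.O/.. depth 5

value(../XX/.O/.., O) = 0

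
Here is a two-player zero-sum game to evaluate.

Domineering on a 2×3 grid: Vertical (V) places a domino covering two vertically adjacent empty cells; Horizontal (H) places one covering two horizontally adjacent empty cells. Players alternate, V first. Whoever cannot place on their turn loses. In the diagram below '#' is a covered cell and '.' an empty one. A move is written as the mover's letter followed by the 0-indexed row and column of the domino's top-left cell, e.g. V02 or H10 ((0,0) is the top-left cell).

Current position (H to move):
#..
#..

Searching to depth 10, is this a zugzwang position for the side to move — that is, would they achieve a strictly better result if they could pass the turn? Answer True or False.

[#../#..] H move#1: H01:+1/###/#..*, H11:+1/#../###
[###/#..] end (terminal -1, V#2); searched #../#.. to 10
if H skipped the turn, V would face:
~ [#../#..] V move#1: V01:+1/##./##.*, V02:+1/#.#/#.#
~ [##./##.] end (terminal -1, H#2); searched #../#.. to 10
compare (H): move=+1 vs pass=-1

zugzwang(#../#.., H) = False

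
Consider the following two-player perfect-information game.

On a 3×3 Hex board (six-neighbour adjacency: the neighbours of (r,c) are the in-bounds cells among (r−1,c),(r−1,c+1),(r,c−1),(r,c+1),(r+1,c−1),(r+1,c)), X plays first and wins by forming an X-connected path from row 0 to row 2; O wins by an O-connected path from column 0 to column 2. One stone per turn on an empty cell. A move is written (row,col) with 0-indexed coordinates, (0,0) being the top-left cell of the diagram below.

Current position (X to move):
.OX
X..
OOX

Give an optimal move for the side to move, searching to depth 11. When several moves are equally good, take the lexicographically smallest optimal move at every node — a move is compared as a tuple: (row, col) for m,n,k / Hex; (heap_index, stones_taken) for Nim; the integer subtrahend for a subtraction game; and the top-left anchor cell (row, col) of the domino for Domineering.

p1 X@[.OX/X../OOX]: (0,0)[XOX/X../OOX]-1 (1,1)[.OX/XX./OOX]-1 (1,2)[.OX/X.X/OOX]+1*
p2 O@[.OX/X.X/OOX] terminal -1; root [.OX/X../OOX] d11

X's best at [.OX/X../OOX]: (1,2)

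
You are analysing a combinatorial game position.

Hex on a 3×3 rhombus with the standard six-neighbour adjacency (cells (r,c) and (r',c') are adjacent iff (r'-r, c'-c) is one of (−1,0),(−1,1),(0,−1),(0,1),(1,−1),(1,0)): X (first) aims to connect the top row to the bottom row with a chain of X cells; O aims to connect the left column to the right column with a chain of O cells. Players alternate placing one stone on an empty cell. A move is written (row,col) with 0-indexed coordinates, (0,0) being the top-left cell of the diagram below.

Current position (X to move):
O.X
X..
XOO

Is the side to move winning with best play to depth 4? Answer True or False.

X winning at [O.X/X../XOO]: True

p1 X@[O.X/X../XOO]: (0,1)[OXX/X../XOO]+1* (1,1)[O.X/XX./XOO]+1 (1,2)[O.X/X.X/XOO]+1
p2 O@[OXX/X../XOO] terminal -1; root [O.X/X../XOO] d4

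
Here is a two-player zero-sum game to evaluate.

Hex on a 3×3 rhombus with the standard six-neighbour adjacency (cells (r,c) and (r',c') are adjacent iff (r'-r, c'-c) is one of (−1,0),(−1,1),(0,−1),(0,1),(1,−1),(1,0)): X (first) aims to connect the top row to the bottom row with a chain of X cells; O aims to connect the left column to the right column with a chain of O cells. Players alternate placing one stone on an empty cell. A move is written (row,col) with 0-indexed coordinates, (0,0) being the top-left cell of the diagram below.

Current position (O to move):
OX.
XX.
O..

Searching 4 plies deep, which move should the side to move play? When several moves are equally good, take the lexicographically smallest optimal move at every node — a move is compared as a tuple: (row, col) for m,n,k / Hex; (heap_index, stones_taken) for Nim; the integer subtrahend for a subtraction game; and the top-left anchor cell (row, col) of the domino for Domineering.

ply 1, O at OX./XX./O.. | (0,2)=-1→OXO/XX./O..; (1,2)=-1→OX./XXO/O..; (2,1)=+1→OX./XX./OO.*; (2,2)=-1→OX./XX./O.O
ply 2, X at OX./XX./OO. | (0,2)=-1→OXX/XX./OO.*; (1,2)=-1→OX./XXX/OO.; (2,2)=-1→OX./XX./OOX
ply 3, O at OXX/XX./OO. | (1,2)=+1→OXX/XXO/OO.*; (2,2)=+1→OXX/XX./OOO
ply 4: OXX/XXO/OO. is terminal -1 (X); from OX./XX./O.. depth 4

O's best at [OX./XX./O..]: (2,1)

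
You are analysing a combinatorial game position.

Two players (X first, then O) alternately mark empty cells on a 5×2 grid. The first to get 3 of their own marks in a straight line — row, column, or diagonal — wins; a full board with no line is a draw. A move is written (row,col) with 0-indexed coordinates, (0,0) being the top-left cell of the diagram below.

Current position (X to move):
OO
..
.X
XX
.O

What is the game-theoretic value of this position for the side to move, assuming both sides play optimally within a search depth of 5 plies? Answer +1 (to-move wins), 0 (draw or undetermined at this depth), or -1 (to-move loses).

[OO/../.X/XX/.O] X move#1: (1,0):+1/OO/X./.X/XX/.O*, (1,1):+1/OO/.X/.X/XX/.O, (2,0):+1/OO/../XX/XX/.O, (4,0):+1/OO/../.X/XX/XO
[OO/X./.X/XX/.O] O move#2: (1,1):-1/OO/XO/.X/XX/.O*, (2,0):-1/OO/X./OX/XX/.O, (4,0):-1/OO/X./.X/XX/OO
[OO/XO/.X/XX/.O] X move#3: (2,0):+1/OO/XO/XX/XX/.O*, (4,0):+0/OO/XO/.X/XX/XO
[OO/XO/XX/XX/.O] end (terminal -1, O#4); searched OO/../.X/XX/.O to 5

value(OO/../.X/XX/.O, X) = +1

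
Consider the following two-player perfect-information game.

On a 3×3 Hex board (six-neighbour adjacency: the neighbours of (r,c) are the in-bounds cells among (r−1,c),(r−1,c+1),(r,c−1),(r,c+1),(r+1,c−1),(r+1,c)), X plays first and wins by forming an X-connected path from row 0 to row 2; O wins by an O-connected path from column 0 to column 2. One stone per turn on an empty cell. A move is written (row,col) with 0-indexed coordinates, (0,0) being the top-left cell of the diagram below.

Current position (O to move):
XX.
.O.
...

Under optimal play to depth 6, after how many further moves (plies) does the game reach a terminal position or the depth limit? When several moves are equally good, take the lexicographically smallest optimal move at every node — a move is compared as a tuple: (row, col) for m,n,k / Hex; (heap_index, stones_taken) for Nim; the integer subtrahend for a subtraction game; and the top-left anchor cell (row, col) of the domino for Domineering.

[XX./.O./...] O move#1: (0,2):+1/XXO/.O./...*, (1,0):+1/XX./OO./..., (1,2):+1/XX./.OO/..., (2,0):+1/XX./.O./O.., (2,1):+1/XX./.O./.O., (2,2):+1/XX./.O./..O
[XXO/.O./...] X move#2: (1,0):-1/XXO/XO./...*, (1,2):-1/XXO/.OX/..., (2,0):-1/XXO/.O./X.., (2,1):-1/XXO/.O./.X., (2,2):-1/XXO/.O./..X
[XXO/XO./...] O move#3: (1,2):-1/XXO/XOO/..., (2,0):+1/XXO/XO./O..*, (2,1):-1/XXO/XO./.O., (2,2):-1/XXO/XO./..O
[XXO/XO./O..] end (terminal -1, X#4); searched XX./.O./... to 6

PV length from [XX./.O./...]: 3 plies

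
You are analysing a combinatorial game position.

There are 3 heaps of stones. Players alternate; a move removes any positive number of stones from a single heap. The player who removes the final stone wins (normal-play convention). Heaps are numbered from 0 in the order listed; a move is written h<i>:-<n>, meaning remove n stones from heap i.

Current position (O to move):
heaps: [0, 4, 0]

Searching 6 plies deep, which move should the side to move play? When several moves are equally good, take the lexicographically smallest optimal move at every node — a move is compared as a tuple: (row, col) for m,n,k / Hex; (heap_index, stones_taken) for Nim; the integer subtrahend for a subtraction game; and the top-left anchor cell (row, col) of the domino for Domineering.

[(0,4,0)] O move#1: h1:-1:-1/(0,3,0), h1:-2:-1/(0,2,0), h1:-3:-1/(0,1,0), h1:-4:+1/(0,0,0)*
[(0,0,0)] end (terminal -1, X#2); searched (0,4,0) to 6

O's best at [(0,4,0)]: h1:-4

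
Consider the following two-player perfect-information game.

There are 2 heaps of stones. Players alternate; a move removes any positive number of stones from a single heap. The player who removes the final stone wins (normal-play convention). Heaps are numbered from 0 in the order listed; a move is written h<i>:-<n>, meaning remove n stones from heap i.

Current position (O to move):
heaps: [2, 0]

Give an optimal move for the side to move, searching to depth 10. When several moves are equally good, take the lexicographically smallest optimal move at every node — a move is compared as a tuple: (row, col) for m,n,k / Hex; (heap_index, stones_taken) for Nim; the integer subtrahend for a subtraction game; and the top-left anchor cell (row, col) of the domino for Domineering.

p1 O@[(2,0)]: h0:-1[(1,0)]-1 h0:-2[(0,0)]+1*
p2 X@[(0,0)] terminal -1; root [(2,0)] d10

O's best at [(2,0)]: h0:-2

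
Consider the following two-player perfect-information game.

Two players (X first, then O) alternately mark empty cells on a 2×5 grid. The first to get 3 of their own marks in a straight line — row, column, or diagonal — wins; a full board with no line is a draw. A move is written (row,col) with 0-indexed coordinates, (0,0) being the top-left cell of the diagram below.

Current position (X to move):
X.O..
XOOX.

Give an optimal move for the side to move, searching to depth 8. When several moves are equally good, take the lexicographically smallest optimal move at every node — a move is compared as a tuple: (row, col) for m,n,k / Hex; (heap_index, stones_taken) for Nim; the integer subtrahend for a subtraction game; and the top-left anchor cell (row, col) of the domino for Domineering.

p1 X@[X.O../XOOX.]: (0,1)[XXO../XOOX.]+0* (0,3)[X.OX./XOOX.]+0 (0,4)[X.O.X/XOOX.]+0 (1,4)[X.O../XOOXX]-1
p2 O@[XXO../XOOX.]: (0,3)[XXOO./XOOX.]+0* (0,4)[XXO.O/XOOX.]+0 (1,4)[XXO../XOOXO]+0
p3 X@[XXOO./XOOX.]: (0,4)[XXOOX/XOOX.]+0* (1,4)[XXOO./XOOXX]-1
p4 O@[XXOOX/XOOX.]: (1,4)[XXOOX/XOOXO]+0*
p5 X@[XXOOX/XOOXO] terminal +0; root [X.O../XOOX.] d8

X's best at [X.O../XOOX.]: (0,1)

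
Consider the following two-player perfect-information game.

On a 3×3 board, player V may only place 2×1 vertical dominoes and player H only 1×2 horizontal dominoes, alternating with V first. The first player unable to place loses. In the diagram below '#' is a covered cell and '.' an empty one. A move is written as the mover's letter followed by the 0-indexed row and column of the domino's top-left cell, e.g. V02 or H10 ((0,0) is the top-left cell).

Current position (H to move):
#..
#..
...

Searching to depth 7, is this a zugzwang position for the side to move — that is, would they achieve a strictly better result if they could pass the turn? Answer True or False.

zugzwang(#../#../..., H) = False

p1 H@[#../#../...]: H01[###/#../...]-1 H11[#../###/...]+1* H20[#../#../##.]-1 H21[#../#../.##]-1
p2 V@[#../###/...] terminal -1; root [#../#../...] d7
if H skipped the turn, V would face:
~ p1 V@[#../#../...]: V01[##./##./...]+1* V02[#.#/#.#/...]+1 V11[#../##./.#.]+1 V12[#../#.#/..#]+1
~ p2 H@[##./##./...]: H20[##./##./##.]-1* H21[##./##./.##]-1
~ p3 V@[##./##./##.]: V02[###/###/##.]+1* V12[##./###/###]+1
~ p4 H@[###/###/##.] terminal -1; root [#../#../...] d7
compare (H): move=+1 vs pass=-1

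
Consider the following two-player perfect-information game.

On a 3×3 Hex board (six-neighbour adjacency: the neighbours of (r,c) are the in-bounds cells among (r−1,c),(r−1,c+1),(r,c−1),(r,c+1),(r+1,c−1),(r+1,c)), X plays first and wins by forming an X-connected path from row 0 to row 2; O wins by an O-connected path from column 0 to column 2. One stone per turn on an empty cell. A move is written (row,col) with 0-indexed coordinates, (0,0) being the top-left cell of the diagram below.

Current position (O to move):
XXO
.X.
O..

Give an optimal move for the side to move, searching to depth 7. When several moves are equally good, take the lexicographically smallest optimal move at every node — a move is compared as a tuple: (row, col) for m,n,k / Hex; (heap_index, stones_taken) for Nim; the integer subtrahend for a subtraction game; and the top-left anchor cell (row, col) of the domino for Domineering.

ply 1, O at XXO/.X./O.. | (1,0)=-1→XXO/OX./O..; (1,2)=-1→XXO/.XO/O..; (2,1)=+1→XXO/.X./OO.*; (2,2)=-1→XXO/.X./O.O
ply 2, X at XXO/.X./OO. | (1,0)=-1→XXO/XX./OO.*; (1,2)=-1→XXO/.XX/OO.; (2,2)=-1→XXO/.X./OOX
ply 3, O at XXO/XX./OO. | (1,2)=+1→XXO/XXO/OO.*; (2,2)=+1→XXO/XX./OOO
ply 4: XXO/XXO/OO. is terminal -1 (X); from XXO/.X./O.. depth 7

O's best at [XXO/.X./O..]: (2,1)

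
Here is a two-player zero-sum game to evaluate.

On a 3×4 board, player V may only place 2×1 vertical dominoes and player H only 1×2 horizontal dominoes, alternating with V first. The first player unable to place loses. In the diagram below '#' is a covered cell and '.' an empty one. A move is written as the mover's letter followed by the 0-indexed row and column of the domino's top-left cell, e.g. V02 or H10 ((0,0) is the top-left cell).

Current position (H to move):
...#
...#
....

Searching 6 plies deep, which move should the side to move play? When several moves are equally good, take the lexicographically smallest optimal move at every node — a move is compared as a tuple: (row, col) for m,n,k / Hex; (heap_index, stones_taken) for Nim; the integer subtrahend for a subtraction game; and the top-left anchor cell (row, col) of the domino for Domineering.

H's best at [...#/...#/....]: H10

p1 H@[...#/...#/....]: H00[##.#/...#/....]-1 H01[.###/...#/....]-1 H10[...#/##.#/....]+1* H11[...#/.###/....]+1 H20[...#/...#/##..]-1 H21[...#/...#/.##.]-1 H22[...#/...#/..##]-1
p2 V@[...#/##.#/....]: V02[..##/####/....]-1* V12[...#/####/..#.]-1
p3 H@[..##/####/....]: H00[####/####/....]+1* H20[..##/####/##..]+1 H21[..##/####/.##.]+1 H22[..##/####/..##]+1
p4 V@[####/####/....] terminal -1; root [...#/...#/....] d6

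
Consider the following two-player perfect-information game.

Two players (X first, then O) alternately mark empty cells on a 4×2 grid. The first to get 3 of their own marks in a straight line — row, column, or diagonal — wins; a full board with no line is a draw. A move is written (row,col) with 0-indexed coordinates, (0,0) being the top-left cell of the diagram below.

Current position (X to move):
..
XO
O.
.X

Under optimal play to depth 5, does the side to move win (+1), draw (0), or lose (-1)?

[../XO/O./.X] X move#1: (0,0):+0/X./XO/O./.X*, (0,1):+0/.X/XO/O./.X, (2,1):+0/../XO/OX/.X, (3,0):+0/../XO/O./XX
[X./XO/O./.X] O move#2: (0,1):+0/XO/XO/O./.X*, (2,1):+0/X./XO/OO/.X, (3,0):+0/X./XO/O./OX
[XO/XO/O./.X] X move#3: (2,1):+0/XO/XO/OX/.X*, (3,0):-1/XO/XO/O./XX
[XO/XO/OX/.X] O move#4: (3,0):+0/XO/XO/OX/OX*
[XO/XO/OX/OX] end (terminal +0, X#5); searched ../XO/O./.X to 5

value(../XO/O./.X, X) = 0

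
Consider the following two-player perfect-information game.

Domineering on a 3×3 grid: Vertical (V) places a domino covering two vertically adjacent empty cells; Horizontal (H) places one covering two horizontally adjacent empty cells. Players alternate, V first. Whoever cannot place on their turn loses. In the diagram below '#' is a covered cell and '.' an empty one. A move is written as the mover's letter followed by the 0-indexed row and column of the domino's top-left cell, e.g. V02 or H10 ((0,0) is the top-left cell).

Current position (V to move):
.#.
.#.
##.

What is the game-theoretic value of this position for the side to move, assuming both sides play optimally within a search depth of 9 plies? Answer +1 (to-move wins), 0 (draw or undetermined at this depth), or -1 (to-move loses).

p1 V@[.#./.#./##.]: V00[##./##./##.]+1* V02[.##/.##/##.]+1 V12[.#./.##/###]+1
p2 H@[##./##./##.] terminal -1; root [.#./.#./##.] d9

value(.#./.#./##., V) = +1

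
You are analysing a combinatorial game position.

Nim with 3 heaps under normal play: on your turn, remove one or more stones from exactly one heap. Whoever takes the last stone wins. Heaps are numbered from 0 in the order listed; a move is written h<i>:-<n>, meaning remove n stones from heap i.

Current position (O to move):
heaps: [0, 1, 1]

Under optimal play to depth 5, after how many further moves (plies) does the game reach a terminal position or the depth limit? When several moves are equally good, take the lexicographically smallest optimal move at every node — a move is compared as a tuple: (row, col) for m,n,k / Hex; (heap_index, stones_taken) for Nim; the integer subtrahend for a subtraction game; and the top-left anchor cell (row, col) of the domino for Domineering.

p1 O@[(0,1,1)]: h1:-1[(0,0,1)]-1* h2:-1[(0,1,0)]-1
p2 X@[(0,0,1)]: h2:-1[(0,0,0)]+1*
p3 O@[(0,0,0)] terminal -1; root [(0,1,1)] d5

PV length from [(0,1,1)]: 2 plies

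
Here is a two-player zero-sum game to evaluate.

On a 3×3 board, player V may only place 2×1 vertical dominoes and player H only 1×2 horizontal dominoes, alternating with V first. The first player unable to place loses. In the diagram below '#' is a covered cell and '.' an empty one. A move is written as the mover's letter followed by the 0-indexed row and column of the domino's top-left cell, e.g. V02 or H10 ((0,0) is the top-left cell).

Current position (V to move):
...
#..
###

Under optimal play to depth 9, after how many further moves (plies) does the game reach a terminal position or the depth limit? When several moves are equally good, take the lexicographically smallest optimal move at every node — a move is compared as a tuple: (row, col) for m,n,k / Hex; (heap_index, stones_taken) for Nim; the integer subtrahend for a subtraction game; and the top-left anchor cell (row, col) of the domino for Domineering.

PV length from [.../#../###]: 1 ply

p1 V@[.../#../###]: V01[.#./##./###]+1* V02[..#/#.#/###]-1
p2 H@[.#./##./###] terminal -1; root [.../#../###] d9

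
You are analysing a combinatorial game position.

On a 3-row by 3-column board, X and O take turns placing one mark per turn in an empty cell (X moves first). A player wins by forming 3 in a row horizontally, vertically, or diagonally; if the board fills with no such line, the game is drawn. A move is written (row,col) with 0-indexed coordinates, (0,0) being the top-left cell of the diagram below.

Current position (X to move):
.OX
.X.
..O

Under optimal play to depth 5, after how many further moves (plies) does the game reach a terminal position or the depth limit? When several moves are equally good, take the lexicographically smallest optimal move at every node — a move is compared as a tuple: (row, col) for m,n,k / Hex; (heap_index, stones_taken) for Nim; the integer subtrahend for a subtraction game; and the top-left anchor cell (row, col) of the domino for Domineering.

PV length from [.OX/.X./..O]: 3 plies

p1 X@[.OX/.X./..O]: (0,0)[XOX/.X./..O]+0 (1,0)[.OX/XX./..O]+1* (1,2)[.OX/.XX/..O]+1 (2,0)[.OX/.X./X.O]+1 (2,1)[.OX/.X./.XO]+0
p2 O@[.OX/XX./..O]: (0,0)[OOX/XX./..O]-1* (1,2)[.OX/XXO/..O]-1 (2,0)[.OX/XX./O.O]-1 (2,1)[.OX/XX./.OO]-1
p3 X@[OOX/XX./..O]: (1,2)[OOX/XXX/..O]+1* (2,0)[OOX/XX./X.O]+1 (2,1)[OOX/XX./.XO]+1
p4 O@[OOX/XXX/..O] terminal -1; root [.OX/.X./..O] d5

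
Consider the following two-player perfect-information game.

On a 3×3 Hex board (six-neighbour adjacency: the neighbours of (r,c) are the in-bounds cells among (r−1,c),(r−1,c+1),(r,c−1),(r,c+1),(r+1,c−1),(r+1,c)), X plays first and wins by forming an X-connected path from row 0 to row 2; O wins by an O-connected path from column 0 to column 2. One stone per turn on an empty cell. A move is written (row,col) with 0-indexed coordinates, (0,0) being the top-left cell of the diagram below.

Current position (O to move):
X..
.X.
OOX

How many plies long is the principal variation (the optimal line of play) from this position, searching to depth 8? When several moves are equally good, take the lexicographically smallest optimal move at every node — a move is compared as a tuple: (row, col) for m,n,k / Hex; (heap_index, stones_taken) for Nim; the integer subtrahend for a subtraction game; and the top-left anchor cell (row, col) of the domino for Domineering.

PV length from [X../.X./OOX]: 1 ply

[X../.X./OOX] O move#1: (0,1):-1/XO./.X./OOX, (0,2):-1/X.O/.X./OOX, (1,0):-1/X../OX./OOX, (1,2):+1/X../.XO/OOX*
[X../.XO/OOX] end (terminal -1, X#2); searched X../.X./OOX to 8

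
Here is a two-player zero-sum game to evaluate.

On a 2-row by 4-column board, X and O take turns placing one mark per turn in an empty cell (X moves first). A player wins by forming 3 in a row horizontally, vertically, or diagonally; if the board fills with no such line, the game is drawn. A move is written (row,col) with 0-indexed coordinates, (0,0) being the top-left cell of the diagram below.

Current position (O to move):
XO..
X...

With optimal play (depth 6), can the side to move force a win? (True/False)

p1 O@[XO../X...]: (0,2)[XOO./X...]+0* (0,3)[XO.O/X...]+0 (1,1)[XO../XO..]+0 (1,2)[XO../X.O.]+0 (1,3)[XO../X..O]+0
p2 X@[XOO./X...]: (0,3)[XOOX/X...]+0* (1,1)[XOO./XX..]-1 (1,2)[XOO./X.X.]-1 (1,3)[XOO./X..X]-1
p3 O@[XOOX/X...]: (1,1)[XOOX/XO..]+0* (1,2)[XOOX/X.O.]+0 (1,3)[XOOX/X..O]+0
p4 X@[XOOX/XO..]: (1,2)[XOOX/XOX.]+0* (1,3)[XOOX/XO.X]+0
p5 O@[XOOX/XOX.]: (1,3)[XOOX/XOXO]+0*
p6 X@[XOOX/XOXO] terminal +0; root [XO../X...] d6

O winning at [XO../X...]: False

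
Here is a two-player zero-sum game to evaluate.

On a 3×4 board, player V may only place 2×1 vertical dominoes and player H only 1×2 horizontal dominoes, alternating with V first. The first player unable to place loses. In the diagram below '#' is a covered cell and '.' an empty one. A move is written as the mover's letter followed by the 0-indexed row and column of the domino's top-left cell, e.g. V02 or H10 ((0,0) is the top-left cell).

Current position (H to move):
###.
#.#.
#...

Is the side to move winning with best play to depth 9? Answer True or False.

H winning at [###./#.#./#...]: False

[###./#.#./#...] H move#1: H21:-1/###./#.#./###.*, H22:-1/###./#.#./#.##
[###./#.#./###.] V move#2: V03:+1/####/#.##/###.*, V13:+1/###./#.##/####
[####/#.##/###.] end (terminal -1, H#3); searched ###./#.#./#... to 9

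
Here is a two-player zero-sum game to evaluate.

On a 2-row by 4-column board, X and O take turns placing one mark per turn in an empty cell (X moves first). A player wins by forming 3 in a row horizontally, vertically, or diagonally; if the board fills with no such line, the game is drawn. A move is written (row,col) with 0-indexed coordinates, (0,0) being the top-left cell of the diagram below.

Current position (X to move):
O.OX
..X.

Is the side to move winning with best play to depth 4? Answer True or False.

[O.OX/..X.] X move#1: (0,1):+0/OXOX/..X.*, (1,0):-1/O.OX/X.X., (1,1):-1/O.OX/.XX., (1,3):-1/O.OX/..XX
[OXOX/..X.] O move#2: (1,0):+0/OXOX/O.X.*, (1,1):+0/OXOX/.OX., (1,3):+0/OXOX/..XO
[OXOX/O.X.] X move#3: (1,1):+0/OXOX/OXX.*, (1,3):+0/OXOX/O.XX
[OXOX/OXX.] O move#4: (1,3):+0/OXOX/OXXO*
[OXOX/OXXO] end (terminal +0, X#5); searched O.OX/..X. to 4

X winning at [O.OX/..X.]: False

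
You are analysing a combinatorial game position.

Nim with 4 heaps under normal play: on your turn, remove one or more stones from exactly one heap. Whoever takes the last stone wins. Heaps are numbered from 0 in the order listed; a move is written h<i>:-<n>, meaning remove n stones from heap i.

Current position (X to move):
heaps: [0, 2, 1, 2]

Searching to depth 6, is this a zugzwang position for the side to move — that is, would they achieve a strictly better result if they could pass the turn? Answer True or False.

p1 X@[(0,2,1,2)]: h1:-1[(0,1,1,2)]-1 h1:-2[(0,0,1,2)]-1 h2:-1[(0,2,0,2)]+1* h3:-1[(0,2,1,1)]-1 h3:-2[(0,2,1,0)]-1
p2 O@[(0,2,0,2)]: h1:-1[(0,1,0,2)]-1* h1:-2[(0,0,0,2)]-1 h3:-1[(0,2,0,1)]-1 h3:-2[(0,2,0,0)]-1
p3 X@[(0,1,0,2)]: h1:-1[(0,0,0,2)]-1 h3:-1[(0,1,0,1)]+1* h3:-2[(0,1,0,0)]-1
p4 O@[(0,1,0,1)]: h1:-1[(0,0,0,1)]-1* h3:-1[(0,1,0,0)]-1
p5 X@[(0,0,0,1)]: h3:-1[(0,0,0,0)]+1*
p6 O@[(0,0,0,0)] terminal -1; root [(0,2,1,2)] d6
suppose X passes — search the same position with O to move:
pass> p1 O@[(0,2,1,2)]: h1:-1[(0,1,1,2)]-1 h1:-2[(0,0,1,2)]-1 h2:-1[(0,2,0,2)]+1* h3:-1[(0,2,1,1)]-1 h3:-2[(0,2,1,0)]-1
pass> p2 X@[(0,2,0,2)]: h1:-1[(0,1,0,2)]-1* h1:-2[(0,0,0,2)]-1 h3:-1[(0,2,0,1)]-1 h3:-2[(0,2,0,0)]-1
pass> p3 O@[(0,1,0,2)]: h1:-1[(0,0,0,2)]-1 h3:-1[(0,1,0,1)]+1* h3:-2[(0,1,0,0)]-1
pass> p4 X@[(0,1,0,1)]: h1:-1[(0,0,0,1)]-1* h3:-1[(0,1,0,0)]-1
pass> p5 O@[(0,0,0,1)]: h3:-1[(0,0,0,0)]+1*
pass> p6 X@[(0,0,0,0)] terminal -1; root [(0,2,1,2)] d6
for X: play +1, pass -1

zugzwang((0,2,1,2), X) = False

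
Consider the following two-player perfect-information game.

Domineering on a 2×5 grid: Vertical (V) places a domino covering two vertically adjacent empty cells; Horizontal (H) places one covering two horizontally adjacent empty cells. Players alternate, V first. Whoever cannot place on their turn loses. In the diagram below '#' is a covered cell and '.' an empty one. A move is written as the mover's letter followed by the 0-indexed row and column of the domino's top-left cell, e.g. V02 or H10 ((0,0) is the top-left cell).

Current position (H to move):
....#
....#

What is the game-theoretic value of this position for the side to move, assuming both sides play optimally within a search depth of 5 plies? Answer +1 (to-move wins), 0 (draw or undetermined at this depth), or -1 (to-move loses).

[....#/....#] H move#1: H00:-1/##..#/....#, H01:+1/.##.#/....#*, H02:-1/..###/....#, H10:-1/....#/##..#, H11:+1/....#/.##.#, H12:-1/....#/..###
[.##.#/....#] V move#2: V00:-1/###.#/#...#*, V03:-1/.####/...##
[###.#/#...#] H move#3: H11:-1/###.#/###.#, H12:+1/###.#/#.###*
[###.#/#.###] end (terminal -1, V#4); searched ....#/....# to 5

value(....#/....#, H) = +1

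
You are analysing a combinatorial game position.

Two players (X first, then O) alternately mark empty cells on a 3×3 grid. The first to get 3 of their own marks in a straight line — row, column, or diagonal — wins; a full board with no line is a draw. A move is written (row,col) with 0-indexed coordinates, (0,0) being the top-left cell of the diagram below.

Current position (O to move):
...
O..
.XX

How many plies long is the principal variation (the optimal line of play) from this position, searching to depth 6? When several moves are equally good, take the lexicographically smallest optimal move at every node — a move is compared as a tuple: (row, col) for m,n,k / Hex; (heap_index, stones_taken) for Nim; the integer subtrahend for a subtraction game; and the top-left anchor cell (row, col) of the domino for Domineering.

PV length from [.../O../.XX]: 5 plies

ply 1, O at .../O../.XX | (0,0)=-1→O../O../.XX; (0,1)=-1→.O./O../.XX; (0,2)=-1→..O/O../.XX; (1,1)=-1→.../OO./.XX; (1,2)=-1→.../O.O/.XX; (2,0)=+1→.../O../OXX*
ply 2, X at .../O../OXX | (0,0)=-1→X../O../OXX*; (0,1)=-1→.X./O../OXX; (0,2)=-1→..X/O../OXX; (1,1)=-1→.../OX./OXX; (1,2)=-1→.../O.X/OXX
ply 3, O at X../O../OXX | (0,1)=-1→XO./O../OXX; (0,2)=-1→X.O/O../OXX; (1,1)=+1→X../OO./OXX*; (1,2)=-1→X../O.O/OXX
ply 4, X at X../OO./OXX | (0,1)=-1→XX./OO./OXX*; (0,2)=-1→X.X/OO./OXX; (1,2)=-1→X../OOX/OXX
ply 5, O at XX./OO./OXX | (0,2)=+1→XXO/OO./OXX*; (1,2)=+1→XX./OOO/OXX
ply 6: XXO/OO./OXX is terminal -1 (X); from .../O../.XX depth 6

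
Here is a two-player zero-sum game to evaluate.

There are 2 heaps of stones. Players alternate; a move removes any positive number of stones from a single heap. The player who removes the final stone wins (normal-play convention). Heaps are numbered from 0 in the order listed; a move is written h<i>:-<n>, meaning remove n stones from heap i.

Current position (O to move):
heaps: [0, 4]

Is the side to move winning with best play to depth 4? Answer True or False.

[(0,4)] O move#1: h1:-1:-1/(0,3), h1:-2:-1/(0,2), h1:-3:-1/(0,1), h1:-4:+1/(0,0)*
[(0,0)] end (terminal -1, X#2); searched (0,4) to 4

O winning at [(0,4)]: True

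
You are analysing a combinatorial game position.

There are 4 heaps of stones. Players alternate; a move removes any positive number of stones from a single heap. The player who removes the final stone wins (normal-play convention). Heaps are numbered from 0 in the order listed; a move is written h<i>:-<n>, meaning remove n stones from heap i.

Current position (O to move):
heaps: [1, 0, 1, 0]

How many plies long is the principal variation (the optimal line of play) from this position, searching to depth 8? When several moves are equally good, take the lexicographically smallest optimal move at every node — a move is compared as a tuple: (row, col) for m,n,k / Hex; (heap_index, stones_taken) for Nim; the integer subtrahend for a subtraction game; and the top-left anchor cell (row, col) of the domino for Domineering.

PV length from [(1,0,1,0)]: 2 plies

[(1,0,1,0)] O move#1: h0:-1:-1/(0,0,1,0)*, h2:-1:-1/(1,0,0,0)
[(0,0,1,0)] X move#2: h2:-1:+1/(0,0,0,0)*
[(0,0,0,0)] end (terminal -1, O#3); searched (1,0,1,0) to 8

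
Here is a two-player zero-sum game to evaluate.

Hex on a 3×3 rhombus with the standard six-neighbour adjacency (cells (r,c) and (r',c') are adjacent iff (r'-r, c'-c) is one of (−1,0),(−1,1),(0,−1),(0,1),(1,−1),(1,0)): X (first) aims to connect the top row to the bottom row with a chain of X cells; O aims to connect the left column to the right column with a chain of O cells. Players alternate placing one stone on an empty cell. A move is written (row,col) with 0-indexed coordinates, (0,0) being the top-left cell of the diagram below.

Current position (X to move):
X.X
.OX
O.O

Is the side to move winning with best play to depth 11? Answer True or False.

X winning at [X.X/.OX/O.O]: True

[X.X/.OX/O.O] X move#1: (0,1):-1/XXX/.OX/O.O, (1,0):-1/X.X/XOX/O.O, (2,1):+1/X.X/.OX/OXO*
[X.X/.OX/OXO] end (terminal -1, O#2); searched X.X/.OX/O.O to 11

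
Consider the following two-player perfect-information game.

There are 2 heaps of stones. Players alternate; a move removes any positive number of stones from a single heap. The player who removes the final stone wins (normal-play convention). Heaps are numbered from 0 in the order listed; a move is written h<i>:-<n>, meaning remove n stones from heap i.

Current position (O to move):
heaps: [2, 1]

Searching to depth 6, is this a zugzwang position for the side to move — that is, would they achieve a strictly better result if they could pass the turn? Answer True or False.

zugzwang((2,1), O) = False

ply 1, O at (2,1) | h0:-1=+1→(1,1)*; h0:-2=-1→(0,1); h1:-1=-1→(2,0)
ply 2, X at (1,1) | h0:-1=-1→(0,1)*; h1:-1=-1→(1,0)
ply 3, O at (0,1) | h1:-1=+1→(0,0)*
ply 4: (0,0) is terminal -1 (X); from (2,1) depth 6
pass branch (X moves first from the same position):
  | ply 1, X at (2,1) | h0:-1=+1→(1,1)*; h0:-2=-1→(0,1); h1:-1=-1→(2,0)
  | ply 2, O at (1,1) | h0:-1=-1→(0,1)*; h1:-1=-1→(1,0)
  | ply 3, X at (0,1) | h1:-1=+1→(0,0)*
  | ply 4: (0,0) is terminal -1 (O); from (2,1) depth 6
O moving scores +1; O passing scores -1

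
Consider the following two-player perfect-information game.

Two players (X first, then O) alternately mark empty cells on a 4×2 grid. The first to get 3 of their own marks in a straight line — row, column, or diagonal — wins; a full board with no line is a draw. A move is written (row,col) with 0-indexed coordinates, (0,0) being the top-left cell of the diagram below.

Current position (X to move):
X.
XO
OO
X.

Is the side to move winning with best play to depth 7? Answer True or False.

X winning at [X./XO/OO/X.]: False

p1 X@[X./XO/OO/X.]: (0,1)[XX/XO/OO/X.]-1* (3,1)[X./XO/OO/XX]-1
p2 O@[XX/XO/OO/X.]: (3,1)[XX/XO/OO/XO]+1*
p3 X@[XX/XO/OO/XO] terminal -1; root [X./XO/OO/X.] d7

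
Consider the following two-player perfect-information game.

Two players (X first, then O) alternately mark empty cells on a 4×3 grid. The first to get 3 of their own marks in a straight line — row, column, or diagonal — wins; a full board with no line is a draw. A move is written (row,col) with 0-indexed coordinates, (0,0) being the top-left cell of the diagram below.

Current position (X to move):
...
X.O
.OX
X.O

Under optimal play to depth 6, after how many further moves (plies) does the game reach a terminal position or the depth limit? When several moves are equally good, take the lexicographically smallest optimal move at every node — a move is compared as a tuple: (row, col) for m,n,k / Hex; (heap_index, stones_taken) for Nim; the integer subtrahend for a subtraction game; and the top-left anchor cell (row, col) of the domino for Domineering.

PV length from [.../X.O/.OX/X.O]: 3 plies

[.../X.O/.OX/X.O] X move#1: (0,0):+1/X../X.O/.OX/X.O*, (0,1):+1/.X./X.O/.OX/X.O, (0,2):+1/..X/X.O/.OX/X.O, (1,1):+1/.../XXO/.OX/X.O, (2,0):+1/.../X.O/XOX/X.O, (3,1):+0/.../X.O/.OX/XXO
[X../X.O/.OX/X.O] O move#2: (0,1):-1/XO./X.O/.OX/X.O*, (0,2):-1/X.O/X.O/.OX/X.O, (1,1):-1/X../XOO/.OX/X.O, (2,0):-1/X../X.O/OOX/X.O, (3,1):-1/X../X.O/.OX/XOO
[XO./X.O/.OX/X.O] X move#3: (0,2):-1/XOX/X.O/.OX/X.O, (1,1):+1/XO./XXO/.OX/X.O*, (2,0):+1/XO./X.O/XOX/X.O, (3,1):-1/XO./X.O/.OX/XXO
[XO./XXO/.OX/X.O] end (terminal -1, O#4); searched .../X.O/.OX/X.O to 6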